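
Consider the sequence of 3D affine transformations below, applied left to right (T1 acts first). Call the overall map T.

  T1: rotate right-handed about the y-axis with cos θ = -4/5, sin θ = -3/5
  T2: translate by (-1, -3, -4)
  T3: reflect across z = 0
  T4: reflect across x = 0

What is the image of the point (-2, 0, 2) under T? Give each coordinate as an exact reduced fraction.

T1 rotate right-handed about the y-axis with cos θ = -4/5, sin θ = -3/5: (-2, 0, 2) → (2/5, 0, -14/5)
T2 translate by (-1, -3, -4): (2/5, 0, -14/5) → (-3/5, -3, -34/5)
T3 reflect across z = 0: (-3/5, -3, -34/5) → (-3/5, -3, 34/5)
T4 reflect across x = 0: (-3/5, -3, 34/5) → (3/5, -3, 34/5)

T(p) = (3/5, -3, 34/5)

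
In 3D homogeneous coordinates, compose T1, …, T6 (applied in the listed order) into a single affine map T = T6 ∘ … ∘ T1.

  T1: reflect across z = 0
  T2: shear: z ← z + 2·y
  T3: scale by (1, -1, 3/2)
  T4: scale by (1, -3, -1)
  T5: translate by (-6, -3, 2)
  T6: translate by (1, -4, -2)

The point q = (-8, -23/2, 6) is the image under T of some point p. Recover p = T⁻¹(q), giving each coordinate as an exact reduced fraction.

T1 = [1 0 0 0; 0 1 0 0; 0 0 -1 0; 0 0 0 1]
T2·T1 = [1 0 0 0; 0 1 0 0; 0 2 -1 0; 0 0 0 1]
T3·…·T1 = [1 0 0 0; 0 -1 0 0; 0 3 -3/2 0; 0 0 0 1]
T4·…·T1 = [1 0 0 0; 0 3 0 0; 0 -3 3/2 0; 0 0 0 1]
T5·…·T1 = [1 0 0 -6; 0 3 0 -3; 0 -3 3/2 2; 0 0 0 1]
T6·…·T1 = [1 0 0 -5; 0 3 0 -7; 0 -3 3/2 0; 0 0 0 1]
det M = 9/2; M⁻¹ = [1 0 0 5; 0 1/3 0 7/3; 0 2/3 2/3 14/3; 0 0 0 1]
M⁻¹ · (-8, -23/2, 6)ᵀ = (-3, -3/2, 1)ᵀ

p = (-3, -3/2, 1)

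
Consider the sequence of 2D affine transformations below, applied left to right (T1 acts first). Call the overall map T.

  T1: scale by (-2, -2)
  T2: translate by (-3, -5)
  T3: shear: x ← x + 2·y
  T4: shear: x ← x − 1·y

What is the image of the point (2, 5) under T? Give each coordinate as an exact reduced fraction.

T(p) = (-22, -15)

T1 scale by (-2, -2): (2, 5) → (-4, -10)
T2 translate by (-3, -5): (-4, -10) → (-7, -15)
T3 shear: x ← x + 2·y: (-7, -15) → (-37, -15)
T4 shear: x ← x − 1·y: (-37, -15) → (-22, -15)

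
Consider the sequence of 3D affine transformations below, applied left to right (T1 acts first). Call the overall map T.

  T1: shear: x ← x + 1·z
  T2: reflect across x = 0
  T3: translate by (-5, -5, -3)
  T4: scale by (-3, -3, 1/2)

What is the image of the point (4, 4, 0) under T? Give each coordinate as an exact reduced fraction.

T1 shear: x ← x + 1·z: (4, 4, 0) → (4, 4, 0)
T2 reflect across x = 0: (4, 4, 0) → (-4, 4, 0)
T3 translate by (-5, -5, -3): (-4, 4, 0) → (-9, -1, -3)
T4 scale by (-3, -3, 1/2): (-9, -1, -3) → (27, 3, -3/2)

T(p) = (27, 3, -3/2)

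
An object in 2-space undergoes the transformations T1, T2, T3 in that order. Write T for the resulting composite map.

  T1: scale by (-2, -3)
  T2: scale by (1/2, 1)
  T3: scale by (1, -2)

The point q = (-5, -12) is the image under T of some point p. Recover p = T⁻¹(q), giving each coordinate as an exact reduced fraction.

T1 = [-2 0 0; 0 -3 0; 0 0 1]
T2·T1 = [-1 0 0; 0 -3 0; 0 0 1]
T3·…·T1 = [-1 0 0; 0 6 0; 0 0 1]
det M = -6; M⁻¹ = [-1 0 0; 0 1/6 0; 0 0 1]
M⁻¹ · (-5, -12)ᵀ = (5, -2)ᵀ

p = (5, -2)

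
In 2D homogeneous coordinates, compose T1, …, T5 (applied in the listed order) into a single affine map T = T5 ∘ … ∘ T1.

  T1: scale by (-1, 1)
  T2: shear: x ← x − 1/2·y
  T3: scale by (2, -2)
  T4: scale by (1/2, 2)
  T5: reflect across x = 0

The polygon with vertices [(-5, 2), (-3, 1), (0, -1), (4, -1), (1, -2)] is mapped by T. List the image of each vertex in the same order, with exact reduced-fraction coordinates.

T1 scale by (-1, 1): (-5, 2) → (5, 2); (-3, 1) → (3, 1); (0, -1) → (0, -1); (4, -1) → (-4, -1); (1, -2) → (-1, -2)
T2 shear: x ← x − 1/2·y: (5, 2) → (4, 2); (3, 1) → (5/2, 1); (0, -1) → (1/2, -1); (-4, -1) → (-7/2, -1); (-1, -2) → (0, -2)
T3 scale by (2, -2): (4, 2) → (8, -4); (5/2, 1) → (5, -2); (1/2, -1) → (1, 2); (-7/2, -1) → (-7, 2); (0, -2) → (0, 4)
T4 scale by (1/2, 2): (8, -4) → (4, -8); (5, -2) → (5/2, -4); (1, 2) → (1/2, 4); (-7, 2) → (-7/2, 4); (0, 4) → (0, 8)
T5 reflect across x = 0: (4, -8) → (-4, -8); (5/2, -4) → (-5/2, -4); (1/2, 4) → (-1/2, 4); (-7/2, 4) → (7/2, 4); (0, 8) → (0, 8)

image vertices: (-4, -8), (-5/2, -4), (-1/2, 4), (7/2, 4), (0, 8)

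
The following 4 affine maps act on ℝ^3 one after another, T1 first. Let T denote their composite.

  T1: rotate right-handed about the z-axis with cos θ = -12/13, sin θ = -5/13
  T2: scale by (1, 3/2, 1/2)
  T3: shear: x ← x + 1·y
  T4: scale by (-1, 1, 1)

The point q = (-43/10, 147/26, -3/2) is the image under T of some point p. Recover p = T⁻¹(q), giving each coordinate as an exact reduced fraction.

T1 = [-12/13 5/13 0 0; -5/13 -12/13 0 0; 0 0 1 0; 0 0 0 1]
T2·T1 = [-12/13 5/13 0 0; -15/26 -18/13 0 0; 0 0 1/2 0; 0 0 0 1]
T3·…·T1 = [-3/2 -1 0 0; -15/26 -18/13 0 0; 0 0 1/2 0; 0 0 0 1]
T4·…·T1 = [3/2 1 0 0; -15/26 -18/13 0 0; 0 0 1/2 0; 0 0 0 1]
det M = -3/4; M⁻¹ = [12/13 2/3 0 0; -5/13 -1 0 0; 0 0 2 0; 0 0 0 1]
M⁻¹ · (-43/10, 147/26, -3/2)ᵀ = (-1/5, -4, -3)ᵀ

p = (-1/5, -4, -3)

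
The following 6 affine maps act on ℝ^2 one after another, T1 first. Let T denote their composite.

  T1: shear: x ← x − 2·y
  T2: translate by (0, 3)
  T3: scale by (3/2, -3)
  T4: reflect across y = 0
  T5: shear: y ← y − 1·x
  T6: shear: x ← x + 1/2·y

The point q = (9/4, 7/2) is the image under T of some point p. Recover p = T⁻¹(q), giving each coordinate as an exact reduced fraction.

T1 = [1 -2 0; 0 1 0; 0 0 1]
T2·T1 = [1 -2 0; 0 1 3; 0 0 1]
T3·…·T1 = [3/2 -3 0; 0 -3 -9; 0 0 1]
T4·…·T1 = [3/2 -3 0; 0 3 9; 0 0 1]
T5·…·T1 = [3/2 -3 0; -3/2 6 9; 0 0 1]
T6·…·T1 = [3/4 0 9/2; -3/2 6 9; 0 0 1]
det M = 9/2; M⁻¹ = [4/3 0 -6; 1/3 1/6 -3; 0 0 1]
M⁻¹ · (9/4, 7/2)ᵀ = (-3, -5/3)ᵀ

p = (-3, -5/3)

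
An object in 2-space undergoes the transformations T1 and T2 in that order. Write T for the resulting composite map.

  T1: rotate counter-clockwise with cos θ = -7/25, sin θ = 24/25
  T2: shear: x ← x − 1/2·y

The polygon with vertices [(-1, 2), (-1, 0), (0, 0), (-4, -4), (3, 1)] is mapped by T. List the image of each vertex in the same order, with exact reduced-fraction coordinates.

image vertices: (-22/25, -38/25), (19/25, -24/25), (0, 0), (158/25, -68/25), (-31/10, 13/5)

T1 rotate counter-clockwise with cos θ = -7/25, sin θ = 24/25: (-1, 2) → (-41/25, -38/25); (-1, 0) → (7/25, -24/25); (0, 0) → (0, 0); (-4, -4) → (124/25, -68/25); (3, 1) → (-9/5, 13/5)
T2 shear: x ← x − 1/2·y: (-41/25, -38/25) → (-22/25, -38/25); (7/25, -24/25) → (19/25, -24/25); (0, 0) → (0, 0); (124/25, -68/25) → (158/25, -68/25); (-9/5, 13/5) → (-31/10, 13/5)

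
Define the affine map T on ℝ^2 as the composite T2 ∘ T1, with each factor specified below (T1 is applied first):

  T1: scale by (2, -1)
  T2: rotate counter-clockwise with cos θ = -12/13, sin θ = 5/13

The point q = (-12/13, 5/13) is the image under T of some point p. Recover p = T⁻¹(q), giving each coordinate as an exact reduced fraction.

T1 = [2 0 0; 0 -1 0; 0 0 1]
T2·T1 = [-24/13 5/13 0; 10/13 12/13 0; 0 0 1]
det M = -2; M⁻¹ = [-6/13 5/26 0; 5/13 12/13 0; 0 0 1]
M⁻¹ · (-12/13, 5/13)ᵀ = (1/2, 0)ᵀ

p = (1/2, 0)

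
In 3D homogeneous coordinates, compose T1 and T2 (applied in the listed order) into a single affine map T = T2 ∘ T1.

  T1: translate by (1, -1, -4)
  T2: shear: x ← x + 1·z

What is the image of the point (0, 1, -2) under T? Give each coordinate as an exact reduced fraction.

T1 translate by (1, -1, -4): (0, 1, -2) → (1, 0, -6)
T2 shear: x ← x + 1·z: (1, 0, -6) → (-5, 0, -6)

T(p) = (-5, 0, -6)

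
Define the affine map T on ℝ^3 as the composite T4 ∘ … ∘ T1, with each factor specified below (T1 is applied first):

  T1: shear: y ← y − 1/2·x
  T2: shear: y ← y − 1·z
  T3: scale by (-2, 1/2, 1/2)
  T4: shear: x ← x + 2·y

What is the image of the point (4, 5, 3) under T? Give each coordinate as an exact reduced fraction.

T1 shear: y ← y − 1/2·x: (4, 5, 3) → (4, 3, 3)
T2 shear: y ← y − 1·z: (4, 3, 3) → (4, 0, 3)
T3 scale by (-2, 1/2, 1/2): (4, 0, 3) → (-8, 0, 3/2)
T4 shear: x ← x + 2·y: (-8, 0, 3/2) → (-8, 0, 3/2)

T(p) = (-8, 0, 3/2)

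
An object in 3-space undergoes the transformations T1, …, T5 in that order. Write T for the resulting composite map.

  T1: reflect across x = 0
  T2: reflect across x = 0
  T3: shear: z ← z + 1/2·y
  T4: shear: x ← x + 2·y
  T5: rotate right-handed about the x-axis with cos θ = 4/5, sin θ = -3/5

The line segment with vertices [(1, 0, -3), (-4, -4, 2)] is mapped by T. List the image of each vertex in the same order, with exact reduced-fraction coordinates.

image vertices: (1, -9/5, -12/5), (-12, -16/5, 12/5)

T1 reflect across x = 0: (1, 0, -3) → (-1, 0, -3); (-4, -4, 2) → (4, -4, 2)
T2 reflect across x = 0: (-1, 0, -3) → (1, 0, -3); (4, -4, 2) → (-4, -4, 2)
T3 shear: z ← z + 1/2·y: (1, 0, -3) → (1, 0, -3); (-4, -4, 2) → (-4, -4, 0)
T4 shear: x ← x + 2·y: (1, 0, -3) → (1, 0, -3); (-4, -4, 0) → (-12, -4, 0)
T5 rotate right-handed about the x-axis with cos θ = 4/5, sin θ = -3/5: (1, 0, -3) → (1, -9/5, -12/5); (-12, -4, 0) → (-12, -16/5, 12/5)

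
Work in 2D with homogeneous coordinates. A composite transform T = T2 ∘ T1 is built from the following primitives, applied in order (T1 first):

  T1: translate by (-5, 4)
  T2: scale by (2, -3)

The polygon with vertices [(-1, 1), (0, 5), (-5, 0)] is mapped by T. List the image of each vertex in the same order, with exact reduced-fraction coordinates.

T1 translate by (-5, 4): (-1, 1) → (-6, 5); (0, 5) → (-5, 9); (-5, 0) → (-10, 4)
T2 scale by (2, -3): (-6, 5) → (-12, -15); (-5, 9) → (-10, -27); (-10, 4) → (-20, -12)

image vertices: (-12, -15), (-10, -27), (-20, -12)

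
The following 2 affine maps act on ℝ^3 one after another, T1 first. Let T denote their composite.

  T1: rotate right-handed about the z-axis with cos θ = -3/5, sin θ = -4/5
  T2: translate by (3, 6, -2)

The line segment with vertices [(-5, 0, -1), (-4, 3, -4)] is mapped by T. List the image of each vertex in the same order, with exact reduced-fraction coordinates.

T1 rotate right-handed about the z-axis with cos θ = -3/5, sin θ = -4/5: (-5, 0, -1) → (3, 4, -1); (-4, 3, -4) → (24/5, 7/5, -4)
T2 translate by (3, 6, -2): (3, 4, -1) → (6, 10, -3); (24/5, 7/5, -4) → (39/5, 37/5, -6)

image vertices: (6, 10, -3), (39/5, 37/5, -6)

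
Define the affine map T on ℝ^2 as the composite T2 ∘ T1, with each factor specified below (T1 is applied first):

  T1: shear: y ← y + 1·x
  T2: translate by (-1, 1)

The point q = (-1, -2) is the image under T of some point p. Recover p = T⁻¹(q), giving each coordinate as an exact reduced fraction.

T1 = [1 0 0; 1 1 0; 0 0 1]
T2·T1 = [1 0 -1; 1 1 1; 0 0 1]
det M = 1; M⁻¹ = [1 0 1; -1 1 -2; 0 0 1]
M⁻¹ · (-1, -2)ᵀ = (0, -3)ᵀ

p = (0, -3)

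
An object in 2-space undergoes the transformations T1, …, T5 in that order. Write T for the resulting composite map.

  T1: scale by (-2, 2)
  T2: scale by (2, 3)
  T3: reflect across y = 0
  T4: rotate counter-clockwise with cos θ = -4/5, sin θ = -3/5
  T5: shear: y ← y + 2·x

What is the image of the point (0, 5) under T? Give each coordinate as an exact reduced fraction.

T1 scale by (-2, 2): (0, 5) → (0, 10)
T2 scale by (2, 3): (0, 10) → (0, 30)
T3 reflect across y = 0: (0, 30) → (0, -30)
T4 rotate counter-clockwise with cos θ = -4/5, sin θ = -3/5: (0, -30) → (-18, 24)
T5 shear: y ← y + 2·x: (-18, 24) → (-18, -12)

T(p) = (-18, -12)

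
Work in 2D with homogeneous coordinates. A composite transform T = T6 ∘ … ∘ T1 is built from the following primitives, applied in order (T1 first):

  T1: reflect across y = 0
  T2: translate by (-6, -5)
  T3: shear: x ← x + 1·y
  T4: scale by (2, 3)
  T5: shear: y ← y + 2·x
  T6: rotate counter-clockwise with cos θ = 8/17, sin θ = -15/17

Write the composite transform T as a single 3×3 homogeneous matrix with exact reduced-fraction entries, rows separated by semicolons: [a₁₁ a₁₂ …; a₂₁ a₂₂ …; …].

T = [76/17 -121/17 -1061/17; 2/17 -26/17 -142/17; 0 0 1]

T1 = [1 0 0; 0 -1 0; 0 0 1]
T2·T1 = [1 0 -6; 0 -1 -5; 0 0 1]
T3·…·T1 = [1 -1 -11; 0 -1 -5; 0 0 1]
T4·…·T1 = [2 -2 -22; 0 -3 -15; 0 0 1]
T5·…·T1 = [2 -2 -22; 4 -7 -59; 0 0 1]
T6·…·T1 = [76/17 -121/17 -1061/17; 2/17 -26/17 -142/17; 0 0 1]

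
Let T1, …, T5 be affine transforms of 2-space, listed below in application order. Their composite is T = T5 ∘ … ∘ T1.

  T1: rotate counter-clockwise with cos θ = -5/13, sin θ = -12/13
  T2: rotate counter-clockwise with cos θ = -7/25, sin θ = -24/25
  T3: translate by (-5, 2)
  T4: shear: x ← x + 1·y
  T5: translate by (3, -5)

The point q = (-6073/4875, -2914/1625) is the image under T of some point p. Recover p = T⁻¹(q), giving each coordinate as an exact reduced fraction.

T1 = [-5/13 12/13 0; -12/13 -5/13 0; 0 0 1]
T2·T1 = [-253/325 -204/325 0; 204/325 -253/325 0; 0 0 1]
T3·…·T1 = [-253/325 -204/325 -5; 204/325 -253/325 2; 0 0 1]
T4·…·T1 = [-49/325 -457/325 -3; 204/325 -253/325 2; 0 0 1]
T5·…·T1 = [-49/325 -457/325 0; 204/325 -253/325 -3; 0 0 1]
det M = 1; M⁻¹ = [-253/325 457/325 1371/325; -204/325 -49/325 -147/325; 0 0 1]
M⁻¹ · (-6073/4875, -2914/1625)ᵀ = (8/3, 3/5)ᵀ

p = (8/3, 3/5)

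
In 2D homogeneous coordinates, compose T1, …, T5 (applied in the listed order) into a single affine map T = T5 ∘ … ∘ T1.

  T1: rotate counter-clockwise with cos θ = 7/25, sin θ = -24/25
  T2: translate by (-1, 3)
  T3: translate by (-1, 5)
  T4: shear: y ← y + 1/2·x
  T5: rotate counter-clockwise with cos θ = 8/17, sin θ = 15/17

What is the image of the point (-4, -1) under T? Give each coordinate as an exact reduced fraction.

T(p) = (-258/25, 22/25)

T1 rotate counter-clockwise with cos θ = 7/25, sin θ = -24/25: (-4, -1) → (-52/25, 89/25)
T2 translate by (-1, 3): (-52/25, 89/25) → (-77/25, 164/25)
T3 translate by (-1, 5): (-77/25, 164/25) → (-102/25, 289/25)
T4 shear: y ← y + 1/2·x: (-102/25, 289/25) → (-102/25, 238/25)
T5 rotate counter-clockwise with cos θ = 8/17, sin θ = 15/17: (-102/25, 238/25) → (-258/25, 22/25)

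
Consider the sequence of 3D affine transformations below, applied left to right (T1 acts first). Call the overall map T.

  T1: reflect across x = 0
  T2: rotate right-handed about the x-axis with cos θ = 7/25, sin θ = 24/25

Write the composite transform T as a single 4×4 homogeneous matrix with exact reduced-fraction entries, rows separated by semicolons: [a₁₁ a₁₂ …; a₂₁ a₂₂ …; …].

T1 = [-1 0 0 0; 0 1 0 0; 0 0 1 0; 0 0 0 1]
T2·T1 = [-1 0 0 0; 0 7/25 -24/25 0; 0 24/25 7/25 0; 0 0 0 1]

T = [-1 0 0 0; 0 7/25 -24/25 0; 0 24/25 7/25 0; 0 0 0 1]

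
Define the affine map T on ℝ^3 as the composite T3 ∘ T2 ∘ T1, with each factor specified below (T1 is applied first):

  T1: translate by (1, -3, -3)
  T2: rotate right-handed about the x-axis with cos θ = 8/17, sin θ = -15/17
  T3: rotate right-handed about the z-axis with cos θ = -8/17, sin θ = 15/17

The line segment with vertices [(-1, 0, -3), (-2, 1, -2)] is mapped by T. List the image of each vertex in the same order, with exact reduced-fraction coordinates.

image vertices: (1710/289, 912/289, -3/17), (1501/289, 473/289, -10/17)

T1 translate by (1, -3, -3): (-1, 0, -3) → (0, -3, -6); (-2, 1, -2) → (-1, -2, -5)
T2 rotate right-handed about the x-axis with cos θ = 8/17, sin θ = -15/17: (0, -3, -6) → (0, -114/17, -3/17); (-1, -2, -5) → (-1, -91/17, -10/17)
T3 rotate right-handed about the z-axis with cos θ = -8/17, sin θ = 15/17: (0, -114/17, -3/17) → (1710/289, 912/289, -3/17); (-1, -91/17, -10/17) → (1501/289, 473/289, -10/17)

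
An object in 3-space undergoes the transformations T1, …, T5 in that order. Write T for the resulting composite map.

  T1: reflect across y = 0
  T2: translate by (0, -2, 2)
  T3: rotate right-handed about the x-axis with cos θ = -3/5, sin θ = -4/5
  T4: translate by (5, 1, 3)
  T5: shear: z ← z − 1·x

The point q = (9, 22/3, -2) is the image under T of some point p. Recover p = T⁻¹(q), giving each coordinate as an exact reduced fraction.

p = (4, 5, 2/3)

T1 = [1 0 0 0; 0 -1 0 0; 0 0 1 0; 0 0 0 1]
T2·T1 = [1 0 0 0; 0 -1 0 -2; 0 0 1 2; 0 0 0 1]
T3·…·T1 = [1 0 0 0; 0 3/5 4/5 14/5; 0 4/5 -3/5 2/5; 0 0 0 1]
T4·…·T1 = [1 0 0 5; 0 3/5 4/5 19/5; 0 4/5 -3/5 17/5; 0 0 0 1]
T5·…·T1 = [1 0 0 5; 0 3/5 4/5 19/5; -1 4/5 -3/5 -8/5; 0 0 0 1]
det M = -1; M⁻¹ = [1 0 0 -5; 4/5 3/5 4/5 -5; -3/5 4/5 -3/5 -1; 0 0 0 1]
M⁻¹ · (9, 22/3, -2)ᵀ = (4, 5, 2/3)ᵀ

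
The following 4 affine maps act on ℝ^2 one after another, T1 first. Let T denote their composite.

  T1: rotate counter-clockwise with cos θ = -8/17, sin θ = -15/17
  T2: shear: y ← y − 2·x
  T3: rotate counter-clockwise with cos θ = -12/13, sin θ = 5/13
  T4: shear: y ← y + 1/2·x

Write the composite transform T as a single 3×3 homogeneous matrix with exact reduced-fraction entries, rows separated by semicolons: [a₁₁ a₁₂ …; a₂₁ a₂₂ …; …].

T = [7/17 10/221 0; -1/34 536/221 0; 0 0 1]

T1 = [-8/17 15/17 0; -15/17 -8/17 0; 0 0 1]
T2·T1 = [-8/17 15/17 0; 1/17 -38/17 0; 0 0 1]
T3·…·T1 = [7/17 10/221 0; -4/17 531/221 0; 0 0 1]
T4·…·T1 = [7/17 10/221 0; -1/34 536/221 0; 0 0 1]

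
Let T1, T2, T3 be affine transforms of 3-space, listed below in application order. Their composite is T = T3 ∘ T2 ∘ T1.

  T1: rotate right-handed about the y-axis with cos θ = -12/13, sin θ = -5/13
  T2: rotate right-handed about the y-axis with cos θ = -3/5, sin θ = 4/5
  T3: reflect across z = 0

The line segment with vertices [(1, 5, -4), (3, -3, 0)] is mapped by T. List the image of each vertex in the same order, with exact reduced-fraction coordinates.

T1 rotate right-handed about the y-axis with cos θ = -12/13, sin θ = -5/13: (1, 5, -4) → (8/13, 5, 53/13); (3, -3, 0) → (-36/13, -3, 15/13)
T2 rotate right-handed about the y-axis with cos θ = -3/5, sin θ = 4/5: (8/13, 5, 53/13) → (188/65, 5, -191/65); (-36/13, -3, 15/13) → (168/65, -3, 99/65)
T3 reflect across z = 0: (188/65, 5, -191/65) → (188/65, 5, 191/65); (168/65, -3, 99/65) → (168/65, -3, -99/65)

image vertices: (188/65, 5, 191/65), (168/65, -3, -99/65)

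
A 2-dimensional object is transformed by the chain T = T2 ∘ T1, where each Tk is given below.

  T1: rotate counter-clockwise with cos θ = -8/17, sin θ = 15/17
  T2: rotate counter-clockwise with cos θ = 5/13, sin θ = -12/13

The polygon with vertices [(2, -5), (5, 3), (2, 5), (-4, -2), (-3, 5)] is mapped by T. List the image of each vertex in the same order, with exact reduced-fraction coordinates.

T1 rotate counter-clockwise with cos θ = -8/17, sin θ = 15/17: (2, -5) → (59/17, 70/17); (5, 3) → (-5, 3); (2, 5) → (-91/17, -10/17); (-4, -2) → (62/17, -44/17); (-3, 5) → (-3, -5)
T2 rotate counter-clockwise with cos θ = 5/13, sin θ = -12/13: (59/17, 70/17) → (1135/221, -358/221); (-5, 3) → (11/13, 75/13); (-91/17, -10/17) → (-575/221, 1042/221); (62/17, -44/17) → (-218/221, -964/221); (-3, -5) → (-75/13, 11/13)

image vertices: (1135/221, -358/221), (11/13, 75/13), (-575/221, 1042/221), (-218/221, -964/221), (-75/13, 11/13)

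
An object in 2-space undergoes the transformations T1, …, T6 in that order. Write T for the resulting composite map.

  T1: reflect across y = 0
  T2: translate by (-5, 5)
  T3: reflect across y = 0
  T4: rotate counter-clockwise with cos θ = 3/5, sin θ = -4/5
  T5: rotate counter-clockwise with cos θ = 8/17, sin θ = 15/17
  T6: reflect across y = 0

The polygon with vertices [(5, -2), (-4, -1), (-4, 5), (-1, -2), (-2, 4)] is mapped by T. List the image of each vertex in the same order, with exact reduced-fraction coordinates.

T1 reflect across y = 0: (5, -2) → (5, 2); (-4, -1) → (-4, 1); (-4, 5) → (-4, -5); (-1, -2) → (-1, 2); (-2, 4) → (-2, -4)
T2 translate by (-5, 5): (5, 2) → (0, 7); (-4, 1) → (-9, 6); (-4, -5) → (-9, 0); (-1, 2) → (-6, 7); (-2, -4) → (-7, 1)
T3 reflect across y = 0: (0, 7) → (0, -7); (-9, 6) → (-9, -6); (-9, 0) → (-9, 0); (-6, 7) → (-6, -7); (-7, 1) → (-7, -1)
T4 rotate counter-clockwise with cos θ = 3/5, sin θ = -4/5: (0, -7) → (-28/5, -21/5); (-9, -6) → (-51/5, 18/5); (-9, 0) → (-27/5, 36/5); (-6, -7) → (-46/5, 3/5); (-7, -1) → (-5, 5)
T5 rotate counter-clockwise with cos θ = 8/17, sin θ = 15/17: (-28/5, -21/5) → (91/85, -588/85); (-51/5, 18/5) → (-678/85, -621/85); (-27/5, 36/5) → (-756/85, -117/85); (-46/5, 3/5) → (-413/85, -666/85); (-5, 5) → (-115/17, -35/17)
T6 reflect across y = 0: (91/85, -588/85) → (91/85, 588/85); (-678/85, -621/85) → (-678/85, 621/85); (-756/85, -117/85) → (-756/85, 117/85); (-413/85, -666/85) → (-413/85, 666/85); (-115/17, -35/17) → (-115/17, 35/17)

image vertices: (91/85, 588/85), (-678/85, 621/85), (-756/85, 117/85), (-413/85, 666/85), (-115/17, 35/17)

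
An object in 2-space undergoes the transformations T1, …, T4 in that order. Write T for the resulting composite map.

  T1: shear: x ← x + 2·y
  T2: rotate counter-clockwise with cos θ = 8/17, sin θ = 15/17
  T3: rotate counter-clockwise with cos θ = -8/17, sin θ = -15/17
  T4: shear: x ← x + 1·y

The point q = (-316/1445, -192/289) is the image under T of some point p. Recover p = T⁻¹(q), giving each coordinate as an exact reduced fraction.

p = (4/5, 0)

T1 = [1 2 0; 0 1 0; 0 0 1]
T2·T1 = [8/17 1/17 0; 15/17 38/17 0; 0 0 1]
T3·…·T1 = [161/289 562/289 0; -240/289 -319/289 0; 0 0 1]
T4·…·T1 = [-79/289 243/289 0; -240/289 -319/289 0; 0 0 1]
det M = 1; M⁻¹ = [-319/289 -243/289 0; 240/289 -79/289 0; 0 0 1]
M⁻¹ · (-316/1445, -192/289)ᵀ = (4/5, 0)ᵀ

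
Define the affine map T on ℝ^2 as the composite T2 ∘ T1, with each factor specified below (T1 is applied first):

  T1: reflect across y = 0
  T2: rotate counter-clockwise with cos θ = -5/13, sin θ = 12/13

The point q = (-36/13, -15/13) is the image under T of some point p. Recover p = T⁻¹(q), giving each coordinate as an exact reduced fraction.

p = (0, -3)

T1 = [1 0 0; 0 -1 0; 0 0 1]
T2·T1 = [-5/13 12/13 0; 12/13 5/13 0; 0 0 1]
det M = -1; M⁻¹ = [-5/13 12/13 0; 12/13 5/13 0; 0 0 1]
M⁻¹ · (-36/13, -15/13)ᵀ = (0, -3)ᵀ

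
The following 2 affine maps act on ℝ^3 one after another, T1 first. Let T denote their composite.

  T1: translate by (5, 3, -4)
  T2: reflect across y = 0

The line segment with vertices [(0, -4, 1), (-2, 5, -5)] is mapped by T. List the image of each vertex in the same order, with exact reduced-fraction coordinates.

image vertices: (5, 1, -3), (3, -8, -9)

T1 translate by (5, 3, -4): (0, -4, 1) → (5, -1, -3); (-2, 5, -5) → (3, 8, -9)
T2 reflect across y = 0: (5, -1, -3) → (5, 1, -3); (3, 8, -9) → (3, -8, -9)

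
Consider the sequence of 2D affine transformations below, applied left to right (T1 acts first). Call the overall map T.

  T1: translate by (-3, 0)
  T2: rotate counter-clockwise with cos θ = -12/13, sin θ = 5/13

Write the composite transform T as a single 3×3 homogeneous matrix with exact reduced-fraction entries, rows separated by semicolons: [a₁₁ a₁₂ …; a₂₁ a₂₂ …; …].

T = [-12/13 -5/13 36/13; 5/13 -12/13 -15/13; 0 0 1]

T1 = [1 0 -3; 0 1 0; 0 0 1]
T2·T1 = [-12/13 -5/13 36/13; 5/13 -12/13 -15/13; 0 0 1]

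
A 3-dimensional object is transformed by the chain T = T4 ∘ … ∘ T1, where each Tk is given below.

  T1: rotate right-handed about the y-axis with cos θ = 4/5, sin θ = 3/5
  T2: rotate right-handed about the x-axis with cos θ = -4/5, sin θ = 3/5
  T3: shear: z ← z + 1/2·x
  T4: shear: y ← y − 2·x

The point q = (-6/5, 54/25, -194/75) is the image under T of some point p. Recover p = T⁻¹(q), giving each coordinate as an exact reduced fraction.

p = (-2, -1, 2/3)

T1 = [4/5 0 3/5 0; 0 1 0 0; -3/5 0 4/5 0; 0 0 0 1]
T2·T1 = [4/5 0 3/5 0; 9/25 -4/5 -12/25 0; 12/25 3/5 -16/25 0; 0 0 0 1]
T3·…·T1 = [4/5 0 3/5 0; 9/25 -4/5 -12/25 0; 22/25 3/5 -17/50 0; 0 0 0 1]
T4·…·T1 = [4/5 0 3/5 0; -31/25 -4/5 -42/25 0; 22/25 3/5 -17/50 0; 0 0 0 1]
det M = 1; M⁻¹ = [32/25 9/25 12/25 0; -19/10 -4/5 3/5 0; -1/25 -12/25 -16/25 0; 0 0 0 1]
M⁻¹ · (-6/5, 54/25, -194/75)ᵀ = (-2, -1, 2/3)ᵀ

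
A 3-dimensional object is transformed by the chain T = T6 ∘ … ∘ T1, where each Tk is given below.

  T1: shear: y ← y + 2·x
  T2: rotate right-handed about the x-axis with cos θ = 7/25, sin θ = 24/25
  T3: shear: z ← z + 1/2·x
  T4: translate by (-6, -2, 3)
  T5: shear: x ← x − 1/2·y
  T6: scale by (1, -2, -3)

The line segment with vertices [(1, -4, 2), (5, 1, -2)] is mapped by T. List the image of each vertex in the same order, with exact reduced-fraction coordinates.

image vertices: (-69/25, 224/25, -321/50), (-5/2, -6, -93/2)

T1 shear: y ← y + 2·x: (1, -4, 2) → (1, -2, 2); (5, 1, -2) → (5, 11, -2)
T2 rotate right-handed about the x-axis with cos θ = 7/25, sin θ = 24/25: (1, -2, 2) → (1, -62/25, -34/25); (5, 11, -2) → (5, 5, 10)
T3 shear: z ← z + 1/2·x: (1, -62/25, -34/25) → (1, -62/25, -43/50); (5, 5, 10) → (5, 5, 25/2)
T4 translate by (-6, -2, 3): (1, -62/25, -43/50) → (-5, -112/25, 107/50); (5, 5, 25/2) → (-1, 3, 31/2)
T5 shear: x ← x − 1/2·y: (-5, -112/25, 107/50) → (-69/25, -112/25, 107/50); (-1, 3, 31/2) → (-5/2, 3, 31/2)
T6 scale by (1, -2, -3): (-69/25, -112/25, 107/50) → (-69/25, 224/25, -321/50); (-5/2, 3, 31/2) → (-5/2, -6, -93/2)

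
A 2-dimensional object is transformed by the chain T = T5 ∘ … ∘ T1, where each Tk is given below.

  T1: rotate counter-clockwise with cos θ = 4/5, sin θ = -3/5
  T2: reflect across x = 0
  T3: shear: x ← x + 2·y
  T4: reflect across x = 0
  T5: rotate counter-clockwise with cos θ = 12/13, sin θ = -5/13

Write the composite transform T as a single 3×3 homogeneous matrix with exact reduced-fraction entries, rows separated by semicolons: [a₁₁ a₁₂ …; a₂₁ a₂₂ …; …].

T = [21/13 -8/13 0; -86/65 73/65 0; 0 0 1]

T1 = [4/5 3/5 0; -3/5 4/5 0; 0 0 1]
T2·T1 = [-4/5 -3/5 0; -3/5 4/5 0; 0 0 1]
T3·…·T1 = [-2 1 0; -3/5 4/5 0; 0 0 1]
T4·…·T1 = [2 -1 0; -3/5 4/5 0; 0 0 1]
T5·…·T1 = [21/13 -8/13 0; -86/65 73/65 0; 0 0 1]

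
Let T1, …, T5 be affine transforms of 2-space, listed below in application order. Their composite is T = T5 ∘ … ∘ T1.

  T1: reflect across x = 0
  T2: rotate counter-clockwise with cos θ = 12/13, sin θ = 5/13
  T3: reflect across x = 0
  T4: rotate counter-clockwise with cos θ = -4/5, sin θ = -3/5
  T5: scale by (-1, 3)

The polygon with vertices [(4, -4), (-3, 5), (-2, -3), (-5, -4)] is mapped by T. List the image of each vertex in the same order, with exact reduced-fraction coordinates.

T1 reflect across x = 0: (4, -4) → (-4, -4); (-3, 5) → (3, 5); (-2, -3) → (2, -3); (-5, -4) → (5, -4)
T2 rotate counter-clockwise with cos θ = 12/13, sin θ = 5/13: (-4, -4) → (-28/13, -68/13); (3, 5) → (11/13, 75/13); (2, -3) → (3, -2); (5, -4) → (80/13, -23/13)
T3 reflect across x = 0: (-28/13, -68/13) → (28/13, -68/13); (11/13, 75/13) → (-11/13, 75/13); (3, -2) → (-3, -2); (80/13, -23/13) → (-80/13, -23/13)
T4 rotate counter-clockwise with cos θ = -4/5, sin θ = -3/5: (28/13, -68/13) → (-316/65, 188/65); (-11/13, 75/13) → (269/65, -267/65); (-3, -2) → (6/5, 17/5); (-80/13, -23/13) → (251/65, 332/65)
T5 scale by (-1, 3): (-316/65, 188/65) → (316/65, 564/65); (269/65, -267/65) → (-269/65, -801/65); (6/5, 17/5) → (-6/5, 51/5); (251/65, 332/65) → (-251/65, 996/65)

image vertices: (316/65, 564/65), (-269/65, -801/65), (-6/5, 51/5), (-251/65, 996/65)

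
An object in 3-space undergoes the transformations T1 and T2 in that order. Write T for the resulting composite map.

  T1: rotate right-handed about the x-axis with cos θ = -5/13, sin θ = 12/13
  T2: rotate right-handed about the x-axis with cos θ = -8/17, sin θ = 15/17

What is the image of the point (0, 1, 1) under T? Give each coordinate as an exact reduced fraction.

T(p) = (0, 31/221, -311/221)

T1 rotate right-handed about the x-axis with cos θ = -5/13, sin θ = 12/13: (0, 1, 1) → (0, -17/13, 7/13)
T2 rotate right-handed about the x-axis with cos θ = -8/17, sin θ = 15/17: (0, -17/13, 7/13) → (0, 31/221, -311/221)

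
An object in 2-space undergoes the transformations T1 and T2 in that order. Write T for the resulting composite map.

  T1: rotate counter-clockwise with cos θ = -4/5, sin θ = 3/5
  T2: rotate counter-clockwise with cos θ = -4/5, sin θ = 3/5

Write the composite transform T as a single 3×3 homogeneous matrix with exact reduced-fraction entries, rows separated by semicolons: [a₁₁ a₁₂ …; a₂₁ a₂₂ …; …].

T1 = [-4/5 -3/5 0; 3/5 -4/5 0; 0 0 1]
T2·T1 = [7/25 24/25 0; -24/25 7/25 0; 0 0 1]

T = [7/25 24/25 0; -24/25 7/25 0; 0 0 1]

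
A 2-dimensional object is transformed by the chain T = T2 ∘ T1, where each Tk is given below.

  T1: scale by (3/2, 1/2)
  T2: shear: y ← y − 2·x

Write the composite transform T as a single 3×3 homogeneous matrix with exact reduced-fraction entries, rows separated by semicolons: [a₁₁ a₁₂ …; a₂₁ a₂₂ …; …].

T1 = [3/2 0 0; 0 1/2 0; 0 0 1]
T2·T1 = [3/2 0 0; -3 1/2 0; 0 0 1]

T = [3/2 0 0; -3 1/2 0; 0 0 1]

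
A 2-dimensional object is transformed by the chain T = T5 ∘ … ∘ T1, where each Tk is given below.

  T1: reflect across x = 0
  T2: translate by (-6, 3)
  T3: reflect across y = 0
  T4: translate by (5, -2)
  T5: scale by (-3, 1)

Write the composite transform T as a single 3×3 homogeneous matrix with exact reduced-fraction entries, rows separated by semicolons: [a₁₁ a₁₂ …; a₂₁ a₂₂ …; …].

T = [3 0 3; 0 -1 -5; 0 0 1]

T1 = [-1 0 0; 0 1 0; 0 0 1]
T2·T1 = [-1 0 -6; 0 1 3; 0 0 1]
T3·…·T1 = [-1 0 -6; 0 -1 -3; 0 0 1]
T4·…·T1 = [-1 0 -1; 0 -1 -5; 0 0 1]
T5·…·T1 = [3 0 3; 0 -1 -5; 0 0 1]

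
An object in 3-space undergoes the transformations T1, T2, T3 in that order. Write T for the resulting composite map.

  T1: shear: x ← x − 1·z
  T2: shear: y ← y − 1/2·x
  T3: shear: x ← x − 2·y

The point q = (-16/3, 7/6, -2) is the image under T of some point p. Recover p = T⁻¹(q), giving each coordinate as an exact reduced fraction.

p = (-5, -1/3, -2)

T1 = [1 0 -1 0; 0 1 0 0; 0 0 1 0; 0 0 0 1]
T2·T1 = [1 0 -1 0; -1/2 1 1/2 0; 0 0 1 0; 0 0 0 1]
T3·…·T1 = [2 -2 -2 0; -1/2 1 1/2 0; 0 0 1 0; 0 0 0 1]
det M = 1; M⁻¹ = [1 2 1 0; 1/2 2 0 0; 0 0 1 0; 0 0 0 1]
M⁻¹ · (-16/3, 7/6, -2)ᵀ = (-5, -1/3, -2)ᵀ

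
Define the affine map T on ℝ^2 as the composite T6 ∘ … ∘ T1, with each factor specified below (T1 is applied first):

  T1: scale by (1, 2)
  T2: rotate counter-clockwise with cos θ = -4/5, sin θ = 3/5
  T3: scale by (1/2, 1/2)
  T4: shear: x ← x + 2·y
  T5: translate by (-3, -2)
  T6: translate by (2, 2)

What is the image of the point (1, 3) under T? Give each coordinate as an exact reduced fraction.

T(p) = (-37/5, -21/10)

T1 scale by (1, 2): (1, 3) → (1, 6)
T2 rotate counter-clockwise with cos θ = -4/5, sin θ = 3/5: (1, 6) → (-22/5, -21/5)
T3 scale by (1/2, 1/2): (-22/5, -21/5) → (-11/5, -21/10)
T4 shear: x ← x + 2·y: (-11/5, -21/10) → (-32/5, -21/10)
T5 translate by (-3, -2): (-32/5, -21/10) → (-47/5, -41/10)
T6 translate by (2, 2): (-47/5, -41/10) → (-37/5, -21/10)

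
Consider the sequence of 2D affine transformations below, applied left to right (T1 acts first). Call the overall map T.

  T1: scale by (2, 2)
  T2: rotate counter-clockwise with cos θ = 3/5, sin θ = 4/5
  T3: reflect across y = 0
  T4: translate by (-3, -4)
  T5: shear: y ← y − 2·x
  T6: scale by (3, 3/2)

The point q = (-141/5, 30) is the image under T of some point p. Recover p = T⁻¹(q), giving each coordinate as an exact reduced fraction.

T1 = [2 0 0; 0 2 0; 0 0 1]
T2·T1 = [6/5 -8/5 0; 8/5 6/5 0; 0 0 1]
T3·…·T1 = [6/5 -8/5 0; -8/5 -6/5 0; 0 0 1]
T4·…·T1 = [6/5 -8/5 -3; -8/5 -6/5 -4; 0 0 1]
T5·…·T1 = [6/5 -8/5 -3; -4 2 2; 0 0 1]
T6·…·T1 = [18/5 -24/5 -9; -6 3 3; 0 0 1]
det M = -18; M⁻¹ = [-1/6 -4/15 -7/10; -1/3 -1/5 -12/5; 0 0 1]
M⁻¹ · (-141/5, 30)ᵀ = (-4, 1)ᵀ

p = (-4, 1)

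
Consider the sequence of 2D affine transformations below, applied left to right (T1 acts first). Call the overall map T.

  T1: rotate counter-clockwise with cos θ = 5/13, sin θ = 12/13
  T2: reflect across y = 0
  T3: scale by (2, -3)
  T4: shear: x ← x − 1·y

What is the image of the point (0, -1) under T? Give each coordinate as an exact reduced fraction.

T(p) = (3, -15/13)

T1 rotate counter-clockwise with cos θ = 5/13, sin θ = 12/13: (0, -1) → (12/13, -5/13)
T2 reflect across y = 0: (12/13, -5/13) → (12/13, 5/13)
T3 scale by (2, -3): (12/13, 5/13) → (24/13, -15/13)
T4 shear: x ← x − 1·y: (24/13, -15/13) → (3, -15/13)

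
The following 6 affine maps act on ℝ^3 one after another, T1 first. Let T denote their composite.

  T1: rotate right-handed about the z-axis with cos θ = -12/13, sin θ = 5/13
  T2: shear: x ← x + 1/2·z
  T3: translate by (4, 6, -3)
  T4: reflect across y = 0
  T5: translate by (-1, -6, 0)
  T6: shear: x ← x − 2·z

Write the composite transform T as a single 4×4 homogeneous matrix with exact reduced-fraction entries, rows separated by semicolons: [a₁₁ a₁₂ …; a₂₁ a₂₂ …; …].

T1 = [-12/13 -5/13 0 0; 5/13 -12/13 0 0; 0 0 1 0; 0 0 0 1]
T2·T1 = [-12/13 -5/13 1/2 0; 5/13 -12/13 0 0; 0 0 1 0; 0 0 0 1]
T3·…·T1 = [-12/13 -5/13 1/2 4; 5/13 -12/13 0 6; 0 0 1 -3; 0 0 0 1]
T4·…·T1 = [-12/13 -5/13 1/2 4; -5/13 12/13 0 -6; 0 0 1 -3; 0 0 0 1]
T5·…·T1 = [-12/13 -5/13 1/2 3; -5/13 12/13 0 -12; 0 0 1 -3; 0 0 0 1]
T6·…·T1 = [-12/13 -5/13 -3/2 9; -5/13 12/13 0 -12; 0 0 1 -3; 0 0 0 1]

T = [-12/13 -5/13 -3/2 9; -5/13 12/13 0 -12; 0 0 1 -3; 0 0 0 1]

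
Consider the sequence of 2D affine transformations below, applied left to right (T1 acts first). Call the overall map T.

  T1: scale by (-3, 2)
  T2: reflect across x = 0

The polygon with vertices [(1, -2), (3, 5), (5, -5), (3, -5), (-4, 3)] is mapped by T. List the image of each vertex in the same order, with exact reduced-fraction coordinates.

T1 scale by (-3, 2): (1, -2) → (-3, -4); (3, 5) → (-9, 10); (5, -5) → (-15, -10); (3, -5) → (-9, -10); (-4, 3) → (12, 6)
T2 reflect across x = 0: (-3, -4) → (3, -4); (-9, 10) → (9, 10); (-15, -10) → (15, -10); (-9, -10) → (9, -10); (12, 6) → (-12, 6)

image vertices: (3, -4), (9, 10), (15, -10), (9, -10), (-12, 6)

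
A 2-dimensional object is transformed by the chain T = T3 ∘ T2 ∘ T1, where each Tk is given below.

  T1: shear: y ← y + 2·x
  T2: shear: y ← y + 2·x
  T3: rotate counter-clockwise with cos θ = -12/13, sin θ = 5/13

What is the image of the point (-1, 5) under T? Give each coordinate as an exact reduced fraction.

T(p) = (7/13, -17/13)

T1 shear: y ← y + 2·x: (-1, 5) → (-1, 3)
T2 shear: y ← y + 2·x: (-1, 3) → (-1, 1)
T3 rotate counter-clockwise with cos θ = -12/13, sin θ = 5/13: (-1, 1) → (7/13, -17/13)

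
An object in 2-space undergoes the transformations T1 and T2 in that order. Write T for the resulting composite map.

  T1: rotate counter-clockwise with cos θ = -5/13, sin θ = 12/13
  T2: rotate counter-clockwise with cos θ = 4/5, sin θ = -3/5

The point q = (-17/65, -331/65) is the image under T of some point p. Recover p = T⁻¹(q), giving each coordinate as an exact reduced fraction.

p = (-5, -1)

T1 = [-5/13 -12/13 0; 12/13 -5/13 0; 0 0 1]
T2·T1 = [16/65 -63/65 0; 63/65 16/65 0; 0 0 1]
det M = 1; M⁻¹ = [16/65 63/65 0; -63/65 16/65 0; 0 0 1]
M⁻¹ · (-17/65, -331/65)ᵀ = (-5, -1)ᵀ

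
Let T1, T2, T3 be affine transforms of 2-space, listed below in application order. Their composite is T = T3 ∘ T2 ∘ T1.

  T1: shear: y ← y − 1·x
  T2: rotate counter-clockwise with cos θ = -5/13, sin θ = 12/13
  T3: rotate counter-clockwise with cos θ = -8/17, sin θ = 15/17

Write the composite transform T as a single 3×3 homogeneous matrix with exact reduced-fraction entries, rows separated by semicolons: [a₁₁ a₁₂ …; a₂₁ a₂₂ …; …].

T = [-311/221 171/221 0; -31/221 -140/221 0; 0 0 1]

T1 = [1 0 0; -1 1 0; 0 0 1]
T2·T1 = [7/13 -12/13 0; 17/13 -5/13 0; 0 0 1]
T3·…·T1 = [-311/221 171/221 0; -31/221 -140/221 0; 0 0 1]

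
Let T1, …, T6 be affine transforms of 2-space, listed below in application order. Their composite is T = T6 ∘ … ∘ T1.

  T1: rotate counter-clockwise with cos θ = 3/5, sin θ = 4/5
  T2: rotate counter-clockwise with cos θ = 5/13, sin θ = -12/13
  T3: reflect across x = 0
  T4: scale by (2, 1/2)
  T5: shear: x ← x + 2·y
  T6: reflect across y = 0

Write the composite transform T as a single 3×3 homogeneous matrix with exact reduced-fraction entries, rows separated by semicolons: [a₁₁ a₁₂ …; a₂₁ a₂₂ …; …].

T = [-142/65 31/65 0; 8/65 -63/130 0; 0 0 1]

T1 = [3/5 -4/5 0; 4/5 3/5 0; 0 0 1]
T2·T1 = [63/65 16/65 0; -16/65 63/65 0; 0 0 1]
T3·…·T1 = [-63/65 -16/65 0; -16/65 63/65 0; 0 0 1]
T4·…·T1 = [-126/65 -32/65 0; -8/65 63/130 0; 0 0 1]
T5·…·T1 = [-142/65 31/65 0; -8/65 63/130 0; 0 0 1]
T6·…·T1 = [-142/65 31/65 0; 8/65 -63/130 0; 0 0 1]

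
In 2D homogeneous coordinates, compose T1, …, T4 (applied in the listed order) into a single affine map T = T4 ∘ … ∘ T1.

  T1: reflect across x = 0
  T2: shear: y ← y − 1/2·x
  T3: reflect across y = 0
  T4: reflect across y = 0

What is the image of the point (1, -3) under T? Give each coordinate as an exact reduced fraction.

T(p) = (-1, -5/2)

T1 reflect across x = 0: (1, -3) → (-1, -3)
T2 shear: y ← y − 1/2·x: (-1, -3) → (-1, -5/2)
T3 reflect across y = 0: (-1, -5/2) → (-1, 5/2)
T4 reflect across y = 0: (-1, 5/2) → (-1, -5/2)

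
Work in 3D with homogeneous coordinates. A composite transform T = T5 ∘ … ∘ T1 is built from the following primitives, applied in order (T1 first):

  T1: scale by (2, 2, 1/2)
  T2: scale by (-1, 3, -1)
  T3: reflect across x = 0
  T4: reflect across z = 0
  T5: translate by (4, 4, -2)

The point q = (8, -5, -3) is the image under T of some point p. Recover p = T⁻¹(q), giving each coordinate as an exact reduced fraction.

T1 = [2 0 0 0; 0 2 0 0; 0 0 1/2 0; 0 0 0 1]
T2·T1 = [-2 0 0 0; 0 6 0 0; 0 0 -1/2 0; 0 0 0 1]
T3·…·T1 = [2 0 0 0; 0 6 0 0; 0 0 -1/2 0; 0 0 0 1]
T4·…·T1 = [2 0 0 0; 0 6 0 0; 0 0 1/2 0; 0 0 0 1]
T5·…·T1 = [2 0 0 4; 0 6 0 4; 0 0 1/2 -2; 0 0 0 1]
det M = 6; M⁻¹ = [1/2 0 0 -2; 0 1/6 0 -2/3; 0 0 2 4; 0 0 0 1]
M⁻¹ · (8, -5, -3)ᵀ = (2, -3/2, -2)ᵀ

p = (2, -3/2, -2)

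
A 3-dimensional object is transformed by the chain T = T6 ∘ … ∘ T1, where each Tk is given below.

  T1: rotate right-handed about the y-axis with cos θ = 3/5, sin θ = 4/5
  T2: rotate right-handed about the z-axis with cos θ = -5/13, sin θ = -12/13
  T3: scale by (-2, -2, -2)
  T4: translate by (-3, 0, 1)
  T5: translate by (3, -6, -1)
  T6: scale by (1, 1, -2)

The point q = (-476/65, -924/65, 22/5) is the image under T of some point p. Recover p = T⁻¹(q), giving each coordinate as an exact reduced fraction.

T1 = [3/5 0 4/5 0; 0 1 0 0; -4/5 0 3/5 0; 0 0 0 1]
T2·T1 = [-3/13 12/13 -4/13 0; -36/65 -5/13 -48/65 0; -4/5 0 3/5 0; 0 0 0 1]
T3·…·T1 = [6/13 -24/13 8/13 0; 72/65 10/13 96/65 0; 8/5 0 -6/5 0; 0 0 0 1]
T4·…·T1 = [6/13 -24/13 8/13 -3; 72/65 10/13 96/65 0; 8/5 0 -6/5 1; 0 0 0 1]
T5·…·T1 = [6/13 -24/13 8/13 0; 72/65 10/13 96/65 -6; 8/5 0 -6/5 0; 0 0 0 1]
T6·…·T1 = [6/13 -24/13 8/13 0; 72/65 10/13 96/65 -6; -16/5 0 12/5 0; 0 0 0 1]
det M = 16; M⁻¹ = [3/26 18/65 -1/5 108/65; -6/13 5/26 0 15/13; 2/13 24/65 3/20 144/65; 0 0 0 1]
M⁻¹ · (-476/65, -924/65, 22/5)ᵀ = (-4, 9/5, -7/2)ᵀ

p = (-4, 9/5, -7/2)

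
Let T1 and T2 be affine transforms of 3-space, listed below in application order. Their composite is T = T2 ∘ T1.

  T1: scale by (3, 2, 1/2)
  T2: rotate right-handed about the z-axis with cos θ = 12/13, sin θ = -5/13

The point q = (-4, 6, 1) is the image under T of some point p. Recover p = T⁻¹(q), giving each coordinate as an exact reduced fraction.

p = (-2, 2, 2)

T1 = [3 0 0 0; 0 2 0 0; 0 0 1/2 0; 0 0 0 1]
T2·T1 = [36/13 10/13 0 0; -15/13 24/13 0 0; 0 0 1/2 0; 0 0 0 1]
det M = 3; M⁻¹ = [4/13 -5/39 0 0; 5/26 6/13 0 0; 0 0 2 0; 0 0 0 1]
M⁻¹ · (-4, 6, 1)ᵀ = (-2, 2, 2)ᵀ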